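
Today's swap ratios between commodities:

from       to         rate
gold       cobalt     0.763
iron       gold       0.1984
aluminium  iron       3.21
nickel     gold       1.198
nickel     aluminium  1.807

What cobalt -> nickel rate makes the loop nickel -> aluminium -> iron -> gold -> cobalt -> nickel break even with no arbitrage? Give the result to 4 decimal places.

1.1389

Known legs of the cycle: 1.807 × 3.21 × 0.1984 × 0.763 = 0.878070508224
For no arbitrage the full-cycle product must be 1, so the missing rate is 1 / 0.878070508224 ≈ 1.138861.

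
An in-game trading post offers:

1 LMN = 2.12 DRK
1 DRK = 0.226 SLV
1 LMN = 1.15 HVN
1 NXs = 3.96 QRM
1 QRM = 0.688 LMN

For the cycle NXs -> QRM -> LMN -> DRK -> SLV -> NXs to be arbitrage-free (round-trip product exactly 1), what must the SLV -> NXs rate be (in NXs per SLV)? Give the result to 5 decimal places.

0.76608

Known legs of the cycle: 3.96 × 0.688 × 2.12 × 0.226 = 1.3053528576
For no arbitrage the full-cycle product must be 1, so the missing rate is 1 / 1.3053528576 ≈ 0.7660764.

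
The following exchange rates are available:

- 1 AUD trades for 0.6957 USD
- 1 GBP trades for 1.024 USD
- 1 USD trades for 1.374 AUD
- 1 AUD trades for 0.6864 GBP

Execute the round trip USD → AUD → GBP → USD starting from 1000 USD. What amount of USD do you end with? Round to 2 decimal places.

1000 USD × 1.374 = 1374 AUD
1374 AUD × 0.6864 = 943.1136 GBP
943.1136 GBP × 1.024 = 965.7483264 USD

965.75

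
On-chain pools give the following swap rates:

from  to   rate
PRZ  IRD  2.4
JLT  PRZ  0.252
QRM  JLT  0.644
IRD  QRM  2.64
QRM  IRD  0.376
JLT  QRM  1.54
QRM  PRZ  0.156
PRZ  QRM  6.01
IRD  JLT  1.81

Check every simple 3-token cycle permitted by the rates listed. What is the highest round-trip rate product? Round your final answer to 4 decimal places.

1.0947

PRZ→IRD→JLT→PRZ: 2.4 × 1.81 × 0.252 = 1.09469
QRM→IRD→JLT→QRM: 0.376 × 1.81 × 1.54 = 1.04806
PRZ→IRD→QRM→PRZ: 2.4 × 2.64 × 0.156 = 0.98842
PRZ→QRM→JLT→PRZ: 6.01 × 0.644 × 0.252 = 0.97535
Maximum is PRZ→IRD→JLT→PRZ at 1.0947; arbitrage exists.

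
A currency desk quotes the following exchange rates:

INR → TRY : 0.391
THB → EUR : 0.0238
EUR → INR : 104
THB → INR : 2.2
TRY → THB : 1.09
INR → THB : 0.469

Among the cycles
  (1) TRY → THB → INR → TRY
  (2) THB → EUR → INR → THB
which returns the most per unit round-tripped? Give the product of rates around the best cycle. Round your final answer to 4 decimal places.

1.1609

(1) 1.09 × 2.2 × 0.391 = 0.93762
(2) 0.0238 × 104 × 0.469 = 1.16087
Highest is cycle (2) at 1.1609 (>1, arbitrage).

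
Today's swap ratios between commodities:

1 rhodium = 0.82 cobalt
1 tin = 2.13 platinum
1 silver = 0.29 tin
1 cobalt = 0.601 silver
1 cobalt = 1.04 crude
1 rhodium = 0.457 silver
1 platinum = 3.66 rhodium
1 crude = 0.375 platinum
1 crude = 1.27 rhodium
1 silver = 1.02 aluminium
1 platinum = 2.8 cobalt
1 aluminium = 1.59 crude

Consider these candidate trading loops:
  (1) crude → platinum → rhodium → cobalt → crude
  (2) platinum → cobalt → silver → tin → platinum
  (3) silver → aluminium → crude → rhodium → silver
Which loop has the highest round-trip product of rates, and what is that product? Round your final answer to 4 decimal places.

1.1705

(1) 0.375 × 3.66 × 0.82 × 1.04 = 1.17047
(2) 2.8 × 0.601 × 0.29 × 2.13 = 1.03947
(3) 1.02 × 1.59 × 1.27 × 0.457 = 0.94128
Highest is cycle (1) at 1.1705 (>1, arbitrage).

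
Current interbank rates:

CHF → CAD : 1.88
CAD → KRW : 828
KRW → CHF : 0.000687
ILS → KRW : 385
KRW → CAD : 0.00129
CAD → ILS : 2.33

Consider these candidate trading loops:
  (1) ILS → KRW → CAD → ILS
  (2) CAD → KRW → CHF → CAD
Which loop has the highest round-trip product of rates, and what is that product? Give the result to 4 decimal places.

1.1572

(1) 385 × 0.00129 × 2.33 = 1.15719
(2) 828 × 0.000687 × 1.88 = 1.06941
Highest is cycle (1) at 1.1572 (>1, arbitrage).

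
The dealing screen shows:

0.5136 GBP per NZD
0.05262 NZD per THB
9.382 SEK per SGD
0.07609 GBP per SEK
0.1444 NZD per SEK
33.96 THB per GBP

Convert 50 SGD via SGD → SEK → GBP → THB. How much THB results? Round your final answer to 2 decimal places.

1212.16

50 SGD × 9.382 = 469.1 SEK
469.1 SEK × 0.07609 = 35.693819 GBP
35.693819 GBP × 33.96 = 1212.16209324 THB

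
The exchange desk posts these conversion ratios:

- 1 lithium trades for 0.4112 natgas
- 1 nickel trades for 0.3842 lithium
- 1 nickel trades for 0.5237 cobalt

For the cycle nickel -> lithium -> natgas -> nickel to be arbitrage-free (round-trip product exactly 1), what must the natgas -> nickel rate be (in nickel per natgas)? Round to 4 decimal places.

6.3298

Known legs of the cycle: 0.3842 × 0.4112 = 0.15798304
For no arbitrage the full-cycle product must be 1, so the missing rate is 1 / 0.15798304 ≈ 6.329793.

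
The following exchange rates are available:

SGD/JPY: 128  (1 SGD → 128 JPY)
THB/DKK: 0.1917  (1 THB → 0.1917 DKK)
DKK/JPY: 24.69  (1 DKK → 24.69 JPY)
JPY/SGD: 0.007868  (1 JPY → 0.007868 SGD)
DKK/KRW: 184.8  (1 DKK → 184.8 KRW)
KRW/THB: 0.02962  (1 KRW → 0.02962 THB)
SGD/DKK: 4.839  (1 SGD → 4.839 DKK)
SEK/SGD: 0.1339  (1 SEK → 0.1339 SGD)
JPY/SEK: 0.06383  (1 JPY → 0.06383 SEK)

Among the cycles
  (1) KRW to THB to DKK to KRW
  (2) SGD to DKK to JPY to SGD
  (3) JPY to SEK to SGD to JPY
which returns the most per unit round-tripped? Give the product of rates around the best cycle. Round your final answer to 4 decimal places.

1.0940

(1) 0.02962 × 0.1917 × 184.8 = 1.04932
(2) 4.839 × 24.69 × 0.007868 = 0.94003
(3) 0.06383 × 0.1339 × 128 = 1.09400
Highest is cycle (3) at 1.0940 (>1, arbitrage).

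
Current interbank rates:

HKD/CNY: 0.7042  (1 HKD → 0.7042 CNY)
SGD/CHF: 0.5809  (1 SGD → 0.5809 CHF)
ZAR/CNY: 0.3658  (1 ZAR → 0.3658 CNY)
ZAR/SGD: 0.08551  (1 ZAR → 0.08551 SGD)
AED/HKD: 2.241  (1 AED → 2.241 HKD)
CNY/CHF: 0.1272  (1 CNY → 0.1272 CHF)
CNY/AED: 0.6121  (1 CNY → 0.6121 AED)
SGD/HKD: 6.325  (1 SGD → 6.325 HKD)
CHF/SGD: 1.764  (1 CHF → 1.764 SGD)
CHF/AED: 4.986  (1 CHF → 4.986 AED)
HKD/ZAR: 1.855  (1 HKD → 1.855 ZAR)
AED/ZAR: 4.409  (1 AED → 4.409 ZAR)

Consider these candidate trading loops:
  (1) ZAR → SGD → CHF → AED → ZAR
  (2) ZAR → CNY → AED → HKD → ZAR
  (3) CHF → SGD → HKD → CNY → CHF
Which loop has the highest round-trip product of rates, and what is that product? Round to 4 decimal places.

1.0920

(1) 0.08551 × 0.5809 × 4.986 × 4.409 = 1.09197
(2) 0.3658 × 0.6121 × 2.241 × 1.855 = 0.93079
(3) 1.764 × 6.325 × 0.7042 × 0.1272 = 0.99941
Highest is cycle (1) at 1.0920 (>1, arbitrage).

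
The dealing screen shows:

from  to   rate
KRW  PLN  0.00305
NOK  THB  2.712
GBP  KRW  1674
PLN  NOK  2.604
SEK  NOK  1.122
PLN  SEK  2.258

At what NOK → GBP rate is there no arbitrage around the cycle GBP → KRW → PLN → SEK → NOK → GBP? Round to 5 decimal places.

Known legs of the cycle: 1674 × 0.00305 × 2.258 × 1.122 = 12.9351684132
For no arbitrage the full-cycle product must be 1, so the missing rate is 1 / 12.9351684132 ≈ 0.0773086.

0.07731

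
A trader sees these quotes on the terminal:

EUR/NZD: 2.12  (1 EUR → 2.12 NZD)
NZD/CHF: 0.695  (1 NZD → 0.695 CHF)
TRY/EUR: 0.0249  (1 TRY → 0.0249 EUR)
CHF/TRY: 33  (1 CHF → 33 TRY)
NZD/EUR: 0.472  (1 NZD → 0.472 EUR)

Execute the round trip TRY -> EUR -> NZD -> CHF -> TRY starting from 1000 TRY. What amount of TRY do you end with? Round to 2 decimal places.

1000 TRY × 0.0249 = 24.9 EUR
24.9 EUR × 2.12 = 52.788 NZD
52.788 NZD × 0.695 = 36.68766 CHF
36.68766 CHF × 33 = 1210.69278 TRY

1210.69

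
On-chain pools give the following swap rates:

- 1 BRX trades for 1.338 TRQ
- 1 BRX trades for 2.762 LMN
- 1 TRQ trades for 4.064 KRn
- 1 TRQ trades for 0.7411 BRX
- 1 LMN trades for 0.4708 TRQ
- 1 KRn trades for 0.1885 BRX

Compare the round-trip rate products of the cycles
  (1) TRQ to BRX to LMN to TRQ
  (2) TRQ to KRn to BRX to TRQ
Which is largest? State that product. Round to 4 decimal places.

1.0250

(1) 0.7411 × 2.762 × 0.4708 = 0.96369
(2) 4.064 × 0.1885 × 1.338 = 1.02499
Highest is cycle (2) at 1.0250 (>1, arbitrage).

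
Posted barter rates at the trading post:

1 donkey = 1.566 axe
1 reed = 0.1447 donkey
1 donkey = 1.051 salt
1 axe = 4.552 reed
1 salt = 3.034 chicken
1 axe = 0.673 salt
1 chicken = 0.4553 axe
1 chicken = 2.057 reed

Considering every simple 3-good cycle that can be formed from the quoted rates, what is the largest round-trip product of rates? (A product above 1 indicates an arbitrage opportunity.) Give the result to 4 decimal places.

1.0315

reed→donkey→axe→reed: 0.1447 × 1.566 × 4.552 = 1.03148
axe→salt→chicken→axe: 0.673 × 3.034 × 0.4553 = 0.92967
Maximum is reed→donkey→axe→reed at 1.0315; arbitrage exists.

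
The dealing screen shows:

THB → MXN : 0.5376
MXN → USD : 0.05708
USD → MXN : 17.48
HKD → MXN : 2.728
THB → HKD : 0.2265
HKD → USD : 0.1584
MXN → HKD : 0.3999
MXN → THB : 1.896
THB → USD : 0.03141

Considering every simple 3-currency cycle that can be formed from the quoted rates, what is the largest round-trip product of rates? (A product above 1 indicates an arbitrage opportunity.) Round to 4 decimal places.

MXN→THB→HKD→MXN: 1.896 × 0.2265 × 2.728 = 1.17152
USD→MXN→HKD→USD: 17.48 × 0.3999 × 0.1584 = 1.10726
USD→MXN→THB→USD: 17.48 × 1.896 × 0.03141 = 1.04099
Maximum is MXN→THB→HKD→MXN at 1.1715; arbitrage exists.

1.1715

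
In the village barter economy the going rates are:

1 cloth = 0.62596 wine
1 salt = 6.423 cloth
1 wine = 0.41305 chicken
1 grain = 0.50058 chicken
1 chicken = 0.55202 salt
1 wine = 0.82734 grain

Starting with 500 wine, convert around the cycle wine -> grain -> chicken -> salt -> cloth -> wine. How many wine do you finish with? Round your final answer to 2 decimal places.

500 wine × 0.82734 = 413.67 grain
413.67 grain × 0.50058 = 207.0749286 chicken
207.0749286 chicken × 0.55202 = 114.309502085772 salt
114.309502085772 salt × 6.423 = 734.209931896913556 cloth
734.209931896913556 cloth × 0.62596 = 459.58604897019200951376 wine

459.59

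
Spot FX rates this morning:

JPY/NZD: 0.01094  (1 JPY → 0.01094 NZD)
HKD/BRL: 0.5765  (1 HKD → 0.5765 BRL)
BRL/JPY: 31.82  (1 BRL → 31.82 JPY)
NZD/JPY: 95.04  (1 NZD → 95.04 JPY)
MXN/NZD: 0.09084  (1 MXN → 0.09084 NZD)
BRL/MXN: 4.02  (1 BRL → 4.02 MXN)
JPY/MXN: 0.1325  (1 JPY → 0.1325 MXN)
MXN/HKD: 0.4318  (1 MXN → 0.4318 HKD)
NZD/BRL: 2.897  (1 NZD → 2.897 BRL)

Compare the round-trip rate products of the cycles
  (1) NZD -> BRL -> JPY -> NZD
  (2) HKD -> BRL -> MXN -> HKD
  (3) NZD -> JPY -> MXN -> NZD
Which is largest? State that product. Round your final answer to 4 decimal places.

1.1439

(1) 2.897 × 31.82 × 0.01094 = 1.00848
(2) 0.5765 × 4.02 × 0.4318 = 1.00071
(3) 95.04 × 0.1325 × 0.09084 = 1.14393
Highest is cycle (3) at 1.1439 (>1, arbitrage).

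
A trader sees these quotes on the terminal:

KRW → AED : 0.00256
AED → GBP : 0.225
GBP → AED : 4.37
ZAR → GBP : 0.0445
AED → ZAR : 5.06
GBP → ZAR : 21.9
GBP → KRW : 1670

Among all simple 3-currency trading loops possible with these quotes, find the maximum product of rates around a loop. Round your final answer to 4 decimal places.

0.9840

GBP→AED→ZAR→GBP: 4.37 × 5.06 × 0.0445 = 0.98399
GBP→KRW→AED→GBP: 1670 × 0.00256 × 0.225 = 0.96192
Maximum is GBP→AED→ZAR→GBP at 0.9840; no arbitrage — every cycle loses value.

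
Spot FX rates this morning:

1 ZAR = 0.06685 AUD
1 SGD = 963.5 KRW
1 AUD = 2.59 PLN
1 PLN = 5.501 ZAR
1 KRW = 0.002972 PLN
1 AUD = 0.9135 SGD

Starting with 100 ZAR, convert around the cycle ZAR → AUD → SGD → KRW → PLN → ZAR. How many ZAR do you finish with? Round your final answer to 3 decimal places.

96.195

100 ZAR × 0.06685 = 6.685 AUD
6.685 AUD × 0.9135 = 6.1067475 SGD
6.1067475 SGD × 963.5 = 5883.85121625 KRW
5883.85121625 KRW × 0.002972 = 17.486805814695 PLN
17.486805814695 PLN × 5.501 = 96.194918786637195 ZAR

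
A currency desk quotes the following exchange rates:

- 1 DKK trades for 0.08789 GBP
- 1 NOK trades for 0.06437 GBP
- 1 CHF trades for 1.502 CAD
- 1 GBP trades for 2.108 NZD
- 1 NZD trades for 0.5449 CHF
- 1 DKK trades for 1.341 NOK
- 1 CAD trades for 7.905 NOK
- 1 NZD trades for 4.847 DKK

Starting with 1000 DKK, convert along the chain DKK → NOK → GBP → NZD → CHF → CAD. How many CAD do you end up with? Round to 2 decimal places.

1000 DKK × 1.341 = 1341 NOK
1341 NOK × 0.06437 = 86.32017 GBP
86.32017 GBP × 2.108 = 181.96291836 NZD
181.96291836 NZD × 0.5449 = 99.151594214364 CHF
99.151594214364 CHF × 1.502 = 148.925694509974728 CAD

148.93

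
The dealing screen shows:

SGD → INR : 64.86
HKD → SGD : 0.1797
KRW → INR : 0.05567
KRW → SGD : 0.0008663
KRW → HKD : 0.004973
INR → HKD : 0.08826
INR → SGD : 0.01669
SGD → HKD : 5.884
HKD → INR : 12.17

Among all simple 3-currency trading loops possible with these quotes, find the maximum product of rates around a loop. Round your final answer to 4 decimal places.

HKD→INR→SGD→HKD: 12.17 × 0.01669 × 5.884 = 1.19514
HKD→SGD→INR→HKD: 0.1797 × 64.86 × 0.08826 = 1.02870
Maximum is HKD→INR→SGD→HKD at 1.1951; arbitrage exists.

1.1951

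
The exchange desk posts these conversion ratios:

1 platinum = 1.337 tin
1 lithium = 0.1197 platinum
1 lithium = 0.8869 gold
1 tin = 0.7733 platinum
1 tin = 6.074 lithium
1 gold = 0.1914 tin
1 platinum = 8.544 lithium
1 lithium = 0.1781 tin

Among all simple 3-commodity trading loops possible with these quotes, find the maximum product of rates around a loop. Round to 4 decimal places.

platinum→lithium→tin→platinum: 8.544 × 0.1781 × 0.7733 = 1.17672
lithium→gold→tin→lithium: 0.8869 × 0.1914 × 6.074 = 1.03108
platinum→tin→lithium→platinum: 1.337 × 6.074 × 0.1197 = 0.97208
Maximum is platinum→lithium→tin→platinum at 1.1767; arbitrage exists.

1.1767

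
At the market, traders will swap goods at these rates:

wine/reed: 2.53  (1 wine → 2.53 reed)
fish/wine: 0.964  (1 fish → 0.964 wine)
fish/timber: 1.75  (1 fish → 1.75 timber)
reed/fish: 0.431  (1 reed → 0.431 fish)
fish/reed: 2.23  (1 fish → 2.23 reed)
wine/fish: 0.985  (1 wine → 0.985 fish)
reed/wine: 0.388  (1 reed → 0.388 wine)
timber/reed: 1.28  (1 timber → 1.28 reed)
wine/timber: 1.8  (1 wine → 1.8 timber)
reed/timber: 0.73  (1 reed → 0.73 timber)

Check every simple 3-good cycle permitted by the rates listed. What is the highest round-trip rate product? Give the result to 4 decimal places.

1.0512

fish→wine→reed→fish: 0.964 × 2.53 × 0.431 = 1.05117
fish→timber→reed→fish: 1.75 × 1.28 × 0.431 = 0.96544
reed→wine→timber→reed: 0.388 × 1.8 × 1.28 = 0.89395
fish→reed→wine→fish: 2.23 × 0.388 × 0.985 = 0.85226
Maximum is fish→wine→reed→fish at 1.0512; arbitrage exists.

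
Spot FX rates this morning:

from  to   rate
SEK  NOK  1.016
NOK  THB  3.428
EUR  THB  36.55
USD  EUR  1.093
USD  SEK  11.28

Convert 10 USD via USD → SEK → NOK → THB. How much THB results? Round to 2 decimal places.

392.87

10 USD × 11.28 = 112.8 SEK
112.8 SEK × 1.016 = 114.6048 NOK
114.6048 NOK × 3.428 = 392.8652544 THB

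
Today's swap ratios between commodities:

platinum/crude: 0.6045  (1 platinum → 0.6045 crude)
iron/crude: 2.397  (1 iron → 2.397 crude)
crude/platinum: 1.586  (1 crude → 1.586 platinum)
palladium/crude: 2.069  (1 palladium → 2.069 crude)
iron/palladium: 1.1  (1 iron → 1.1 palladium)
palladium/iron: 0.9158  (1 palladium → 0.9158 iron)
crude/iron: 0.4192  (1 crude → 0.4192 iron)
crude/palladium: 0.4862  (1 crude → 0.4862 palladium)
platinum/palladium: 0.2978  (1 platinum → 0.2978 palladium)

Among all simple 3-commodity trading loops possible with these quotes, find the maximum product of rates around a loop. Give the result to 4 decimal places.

palladium→iron→crude→palladium: 0.9158 × 2.397 × 0.4862 = 1.06729
palladium→crude→platinum→palladium: 2.069 × 1.586 × 0.2978 = 0.97721
palladium→crude→iron→palladium: 2.069 × 0.4192 × 1.1 = 0.95406
Maximum is palladium→iron→crude→palladium at 1.0673; arbitrage exists.

1.0673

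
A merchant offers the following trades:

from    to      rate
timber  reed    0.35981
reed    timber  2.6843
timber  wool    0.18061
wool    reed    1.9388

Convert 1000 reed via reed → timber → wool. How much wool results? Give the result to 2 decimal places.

484.81

1000 reed × 2.6843 = 2684.3 timber
2684.3 timber × 0.18061 = 484.811423 wool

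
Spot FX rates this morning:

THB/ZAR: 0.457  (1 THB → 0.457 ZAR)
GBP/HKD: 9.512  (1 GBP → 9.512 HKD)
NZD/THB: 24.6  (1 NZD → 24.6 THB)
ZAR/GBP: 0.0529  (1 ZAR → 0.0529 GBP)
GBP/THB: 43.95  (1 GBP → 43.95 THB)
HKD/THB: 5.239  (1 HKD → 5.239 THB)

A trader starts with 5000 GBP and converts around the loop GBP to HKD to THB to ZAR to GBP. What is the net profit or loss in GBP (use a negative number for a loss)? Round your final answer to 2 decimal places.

1023.68

5000 GBP × 9.512 = 47560 HKD
47560 HKD × 5.239 = 249166.84 THB
249166.84 THB × 0.457 = 113869.24588 ZAR
113869.24588 ZAR × 0.0529 = 6023.683107052 GBP
Net change: 6023.683107052 − 5000 = 1023.683107052 GBP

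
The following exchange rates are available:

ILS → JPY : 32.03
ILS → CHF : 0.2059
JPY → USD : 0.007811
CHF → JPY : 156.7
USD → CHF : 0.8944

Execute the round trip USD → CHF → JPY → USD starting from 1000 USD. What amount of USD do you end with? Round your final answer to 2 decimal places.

1000 USD × 0.8944 = 894.4 CHF
894.4 CHF × 156.7 = 140152.48 JPY
140152.48 JPY × 0.007811 = 1094.73102128 USD

1094.73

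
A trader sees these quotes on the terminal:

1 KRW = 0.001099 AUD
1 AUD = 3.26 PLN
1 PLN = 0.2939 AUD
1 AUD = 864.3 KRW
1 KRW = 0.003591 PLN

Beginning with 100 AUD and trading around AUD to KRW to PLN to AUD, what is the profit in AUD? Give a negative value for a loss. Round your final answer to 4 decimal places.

-8.7822

100 AUD × 864.3 = 86430 KRW
86430 KRW × 0.003591 = 310.37013 PLN
310.37013 PLN × 0.2939 = 91.217781207 AUD
Net change: 91.217781207 − 100 = -8.782218793 AUD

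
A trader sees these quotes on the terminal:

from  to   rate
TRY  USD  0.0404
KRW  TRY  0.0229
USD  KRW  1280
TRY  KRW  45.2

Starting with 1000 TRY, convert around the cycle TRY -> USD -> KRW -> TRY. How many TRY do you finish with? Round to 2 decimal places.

1184.20

1000 TRY × 0.0404 = 40.4 USD
40.4 USD × 1280 = 51712 KRW
51712 KRW × 0.0229 = 1184.2048 TRY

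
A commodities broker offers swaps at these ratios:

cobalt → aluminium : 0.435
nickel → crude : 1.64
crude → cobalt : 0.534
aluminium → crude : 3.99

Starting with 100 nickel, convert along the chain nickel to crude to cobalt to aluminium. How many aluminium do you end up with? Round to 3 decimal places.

38.096

100 nickel × 1.64 = 164 crude
164 crude × 0.534 = 87.576 cobalt
87.576 cobalt × 0.435 = 38.09556 aluminium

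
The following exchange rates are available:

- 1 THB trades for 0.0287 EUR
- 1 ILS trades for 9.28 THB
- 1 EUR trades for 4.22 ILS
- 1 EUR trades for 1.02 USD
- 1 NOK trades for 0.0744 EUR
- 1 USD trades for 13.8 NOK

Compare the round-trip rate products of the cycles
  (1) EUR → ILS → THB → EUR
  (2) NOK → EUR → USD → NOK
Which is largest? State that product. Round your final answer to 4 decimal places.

(1) 4.22 × 9.28 × 0.0287 = 1.12394
(2) 0.0744 × 1.02 × 13.8 = 1.04725
Highest is cycle (1) at 1.1239 (>1, arbitrage).

1.1239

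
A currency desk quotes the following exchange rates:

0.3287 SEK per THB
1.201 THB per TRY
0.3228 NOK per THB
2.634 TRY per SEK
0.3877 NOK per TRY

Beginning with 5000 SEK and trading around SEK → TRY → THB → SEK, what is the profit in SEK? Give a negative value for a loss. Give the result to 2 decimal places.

5000 SEK × 2.634 = 13170 TRY
13170 TRY × 1.201 = 15817.17 THB
15817.17 THB × 0.3287 = 5199.103779 SEK
Net change: 5199.103779 − 5000 = 199.103779 SEK

199.10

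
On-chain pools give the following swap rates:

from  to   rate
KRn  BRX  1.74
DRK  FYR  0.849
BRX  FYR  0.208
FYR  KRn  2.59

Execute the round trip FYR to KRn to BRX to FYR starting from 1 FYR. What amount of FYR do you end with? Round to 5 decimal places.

0.93737

1 FYR × 2.59 = 2.59 KRn
2.59 KRn × 1.74 = 4.5066 BRX
4.5066 BRX × 0.208 = 0.9373728 FYR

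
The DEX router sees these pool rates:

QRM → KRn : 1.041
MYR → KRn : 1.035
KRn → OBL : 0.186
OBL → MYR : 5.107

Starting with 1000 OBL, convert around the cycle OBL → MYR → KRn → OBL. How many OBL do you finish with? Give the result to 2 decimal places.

983.15

1000 OBL × 5.107 = 5107 MYR
5107 MYR × 1.035 = 5285.745 KRn
5285.745 KRn × 0.186 = 983.14857 OBL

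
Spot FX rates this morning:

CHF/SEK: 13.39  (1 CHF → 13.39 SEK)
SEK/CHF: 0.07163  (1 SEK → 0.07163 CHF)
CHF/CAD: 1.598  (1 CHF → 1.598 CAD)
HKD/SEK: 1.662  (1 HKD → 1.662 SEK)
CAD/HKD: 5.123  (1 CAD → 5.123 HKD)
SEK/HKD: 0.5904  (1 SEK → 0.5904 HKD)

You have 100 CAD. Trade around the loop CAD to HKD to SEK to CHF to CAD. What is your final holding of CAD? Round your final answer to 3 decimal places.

100 CAD × 5.123 = 512.3 HKD
512.3 HKD × 1.662 = 851.4426 SEK
851.4426 SEK × 0.07163 = 60.988833438 CHF
60.988833438 CHF × 1.598 = 97.460155833924 CAD

97.460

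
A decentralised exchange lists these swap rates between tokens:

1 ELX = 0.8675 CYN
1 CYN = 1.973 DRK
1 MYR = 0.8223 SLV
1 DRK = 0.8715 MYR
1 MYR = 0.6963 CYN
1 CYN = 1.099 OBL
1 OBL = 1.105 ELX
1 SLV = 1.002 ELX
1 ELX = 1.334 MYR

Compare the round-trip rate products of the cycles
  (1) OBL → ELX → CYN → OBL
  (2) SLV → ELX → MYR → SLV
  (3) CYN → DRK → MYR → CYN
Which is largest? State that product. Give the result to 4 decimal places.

1.1973

(1) 1.105 × 0.8675 × 1.099 = 1.05349
(2) 1.002 × 1.334 × 0.8223 = 1.09914
(3) 1.973 × 0.8715 × 0.6963 = 1.19727
Highest is cycle (3) at 1.1973 (>1, arbitrage).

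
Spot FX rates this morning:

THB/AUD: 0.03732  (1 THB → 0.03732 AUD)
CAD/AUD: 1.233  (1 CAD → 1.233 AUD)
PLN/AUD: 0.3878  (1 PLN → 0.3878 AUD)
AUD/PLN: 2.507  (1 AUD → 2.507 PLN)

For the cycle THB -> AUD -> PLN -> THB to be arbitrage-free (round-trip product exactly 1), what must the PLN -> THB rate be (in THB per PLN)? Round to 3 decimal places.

10.688

Known legs of the cycle: 0.03732 × 2.507 = 0.09356124
For no arbitrage the full-cycle product must be 1, so the missing rate is 1 / 0.09356124 ≈ 10.68819.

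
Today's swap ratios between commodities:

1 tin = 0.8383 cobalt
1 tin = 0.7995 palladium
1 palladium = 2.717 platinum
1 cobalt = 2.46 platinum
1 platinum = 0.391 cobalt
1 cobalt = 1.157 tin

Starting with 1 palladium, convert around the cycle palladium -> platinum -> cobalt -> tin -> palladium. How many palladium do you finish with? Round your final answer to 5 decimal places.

0.98269

1 palladium × 2.717 = 2.717 platinum
2.717 platinum × 0.391 = 1.062347 cobalt
1.062347 cobalt × 1.157 = 1.229135479 tin
1.229135479 tin × 0.7995 = 0.9826938154605 palladium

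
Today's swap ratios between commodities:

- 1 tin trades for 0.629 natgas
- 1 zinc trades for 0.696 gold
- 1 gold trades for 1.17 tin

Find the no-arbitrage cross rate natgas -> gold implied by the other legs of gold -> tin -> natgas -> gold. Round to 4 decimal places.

Known legs of the cycle: 1.17 × 0.629 = 0.73593
For no arbitrage the full-cycle product must be 1, so the missing rate is 1 / 0.73593 ≈ 1.358825.

1.3588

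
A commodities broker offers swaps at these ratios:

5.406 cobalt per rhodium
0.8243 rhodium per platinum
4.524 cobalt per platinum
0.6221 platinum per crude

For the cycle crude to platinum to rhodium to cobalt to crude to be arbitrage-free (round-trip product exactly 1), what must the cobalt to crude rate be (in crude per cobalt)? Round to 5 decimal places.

0.36073

Known legs of the cycle: 0.6221 × 0.8243 × 5.406 = 2.77218074418
For no arbitrage the full-cycle product must be 1, so the missing rate is 1 / 2.77218074418 ≈ 0.3607268.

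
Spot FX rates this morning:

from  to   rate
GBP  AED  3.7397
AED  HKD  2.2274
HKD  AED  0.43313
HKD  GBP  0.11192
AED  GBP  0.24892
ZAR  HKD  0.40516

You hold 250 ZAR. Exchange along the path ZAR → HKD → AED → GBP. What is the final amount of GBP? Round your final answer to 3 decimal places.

10.921

250 ZAR × 0.40516 = 101.29 HKD
101.29 HKD × 0.43313 = 43.8717377 AED
43.8717377 AED × 0.24892 = 10.920552948284 GBP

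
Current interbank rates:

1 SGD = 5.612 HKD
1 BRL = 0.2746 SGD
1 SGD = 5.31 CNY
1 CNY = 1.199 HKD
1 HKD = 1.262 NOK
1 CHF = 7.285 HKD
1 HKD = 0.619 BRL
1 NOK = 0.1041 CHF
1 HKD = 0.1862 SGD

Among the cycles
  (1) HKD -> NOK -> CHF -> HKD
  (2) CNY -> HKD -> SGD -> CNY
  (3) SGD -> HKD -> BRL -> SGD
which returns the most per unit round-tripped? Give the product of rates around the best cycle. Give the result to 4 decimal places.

(1) 1.262 × 0.1041 × 7.285 = 0.95706
(2) 1.199 × 0.1862 × 5.31 = 1.18548
(3) 5.612 × 0.619 × 0.2746 = 0.95391
Highest is cycle (2) at 1.1855 (>1, arbitrage).

1.1855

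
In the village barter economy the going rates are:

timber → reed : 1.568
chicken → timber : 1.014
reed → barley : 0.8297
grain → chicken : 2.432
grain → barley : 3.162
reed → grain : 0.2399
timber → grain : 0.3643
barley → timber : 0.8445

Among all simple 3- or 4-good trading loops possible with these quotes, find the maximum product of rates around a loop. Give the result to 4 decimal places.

reed→barley→timber→reed: 0.8297 × 0.8445 × 1.568 = 1.09867
reed→grain→barley→timber→reed: 0.2399 × 3.162 × 0.8445 × 1.568 = 1.00447
timber→grain→barley→timber: 0.3643 × 3.162 × 0.8445 = 0.97279
reed→grain→chicken→timber→reed: 0.2399 × 2.432 × 1.014 × 1.568 = 0.92764
timber→grain→chicken→timber: 0.3643 × 2.432 × 1.014 = 0.89838
Maximum is reed→barley→timber→reed at 1.0987; arbitrage exists.

1.0987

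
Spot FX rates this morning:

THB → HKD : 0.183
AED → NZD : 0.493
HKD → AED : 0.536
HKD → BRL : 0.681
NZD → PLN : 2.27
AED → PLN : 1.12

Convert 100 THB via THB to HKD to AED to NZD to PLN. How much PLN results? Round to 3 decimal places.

100 THB × 0.183 = 18.3 HKD
18.3 HKD × 0.536 = 9.8088 AED
9.8088 AED × 0.493 = 4.8357384 NZD
4.8357384 NZD × 2.27 = 10.977126168 PLN

10.977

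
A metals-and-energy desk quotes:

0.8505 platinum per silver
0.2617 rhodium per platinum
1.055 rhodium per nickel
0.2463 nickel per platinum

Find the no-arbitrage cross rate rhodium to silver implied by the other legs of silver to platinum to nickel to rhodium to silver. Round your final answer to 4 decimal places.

Known legs of the cycle: 0.8505 × 0.2463 × 1.055 = 0.22099944825
For no arbitrage the full-cycle product must be 1, so the missing rate is 1 / 0.22099944825 ≈ 4.524898.

4.5249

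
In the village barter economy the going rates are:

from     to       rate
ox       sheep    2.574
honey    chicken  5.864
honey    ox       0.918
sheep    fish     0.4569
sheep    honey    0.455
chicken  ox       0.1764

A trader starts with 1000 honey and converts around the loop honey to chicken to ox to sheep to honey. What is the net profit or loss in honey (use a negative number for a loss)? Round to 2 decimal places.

211.47

1000 honey × 5.864 = 5864 chicken
5864 chicken × 0.1764 = 1034.4096 ox
1034.4096 ox × 2.574 = 2662.5703104 sheep
2662.5703104 sheep × 0.455 = 1211.469491232 honey
Net change: 1211.469491232 − 1000 = 211.469491232 honey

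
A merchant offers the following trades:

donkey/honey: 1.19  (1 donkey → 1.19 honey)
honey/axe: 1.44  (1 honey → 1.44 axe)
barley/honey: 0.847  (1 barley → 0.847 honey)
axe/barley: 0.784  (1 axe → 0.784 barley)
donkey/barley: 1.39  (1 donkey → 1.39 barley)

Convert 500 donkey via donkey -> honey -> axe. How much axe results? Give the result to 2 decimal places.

500 donkey × 1.19 = 595 honey
595 honey × 1.44 = 856.8 axe

856.80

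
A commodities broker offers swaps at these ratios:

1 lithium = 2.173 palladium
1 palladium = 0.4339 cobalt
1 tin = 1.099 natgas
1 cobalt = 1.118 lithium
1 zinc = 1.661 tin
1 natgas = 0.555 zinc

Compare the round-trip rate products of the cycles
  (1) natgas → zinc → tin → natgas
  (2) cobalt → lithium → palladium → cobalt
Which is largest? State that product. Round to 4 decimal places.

1.0541

(1) 0.555 × 1.661 × 1.099 = 1.01312
(2) 1.118 × 2.173 × 0.4339 = 1.05412
Highest is cycle (2) at 1.0541 (>1, arbitrage).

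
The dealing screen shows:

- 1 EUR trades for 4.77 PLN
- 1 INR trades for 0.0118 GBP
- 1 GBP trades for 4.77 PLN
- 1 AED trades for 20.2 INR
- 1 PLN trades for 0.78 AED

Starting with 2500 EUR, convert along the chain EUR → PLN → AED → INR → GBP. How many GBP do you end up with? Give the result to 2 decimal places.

2217.11

2500 EUR × 4.77 = 11925 PLN
11925 PLN × 0.78 = 9301.5 AED
9301.5 AED × 20.2 = 187890.3 INR
187890.3 INR × 0.0118 = 2217.10554 GBP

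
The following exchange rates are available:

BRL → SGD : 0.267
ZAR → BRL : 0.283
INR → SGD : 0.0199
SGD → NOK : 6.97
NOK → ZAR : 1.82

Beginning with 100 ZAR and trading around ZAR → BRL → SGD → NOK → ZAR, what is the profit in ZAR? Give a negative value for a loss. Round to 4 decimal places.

100 ZAR × 0.283 = 28.3 BRL
28.3 BRL × 0.267 = 7.5561 SGD
7.5561 SGD × 6.97 = 52.666017 NOK
52.666017 NOK × 1.82 = 95.85215094 ZAR
Net change: 95.85215094 − 100 = -4.14784906 ZAR

-4.1478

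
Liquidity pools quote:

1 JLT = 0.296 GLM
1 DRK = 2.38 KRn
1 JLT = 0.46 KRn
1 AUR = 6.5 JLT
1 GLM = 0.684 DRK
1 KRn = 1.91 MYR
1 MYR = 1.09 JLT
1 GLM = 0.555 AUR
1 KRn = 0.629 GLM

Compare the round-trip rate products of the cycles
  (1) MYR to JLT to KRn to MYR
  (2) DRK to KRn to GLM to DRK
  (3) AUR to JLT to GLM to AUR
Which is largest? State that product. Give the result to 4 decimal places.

(1) 1.09 × 0.46 × 1.91 = 0.95767
(2) 2.38 × 0.629 × 0.684 = 1.02396
(3) 6.5 × 0.296 × 0.555 = 1.06782
Highest is cycle (3) at 1.0678 (>1, arbitrage).

1.0678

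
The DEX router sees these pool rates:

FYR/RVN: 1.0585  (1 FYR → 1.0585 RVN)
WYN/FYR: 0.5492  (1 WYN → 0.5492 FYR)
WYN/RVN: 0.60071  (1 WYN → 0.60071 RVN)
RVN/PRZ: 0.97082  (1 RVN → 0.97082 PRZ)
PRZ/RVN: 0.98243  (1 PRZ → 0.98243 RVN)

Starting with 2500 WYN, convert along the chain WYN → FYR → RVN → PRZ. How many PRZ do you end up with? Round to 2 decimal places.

2500 WYN × 0.5492 = 1373 FYR
1373 FYR × 1.0585 = 1453.3205 RVN
1453.3205 RVN × 0.97082 = 1410.91260781 PRZ

1410.91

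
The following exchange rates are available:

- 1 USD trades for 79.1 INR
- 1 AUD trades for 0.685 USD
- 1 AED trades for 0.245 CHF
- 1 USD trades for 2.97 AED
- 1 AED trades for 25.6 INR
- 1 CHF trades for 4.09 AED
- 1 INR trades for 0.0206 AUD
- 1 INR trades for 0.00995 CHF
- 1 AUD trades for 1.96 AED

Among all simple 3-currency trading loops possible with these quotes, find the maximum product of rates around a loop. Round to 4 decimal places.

AUD→USD→INR→AUD: 0.685 × 79.1 × 0.0206 = 1.11618
AED→INR→CHF→AED: 25.6 × 0.00995 × 4.09 = 1.04180
AUD→AED→INR→AUD: 1.96 × 25.6 × 0.0206 = 1.03363
Maximum is AUD→USD→INR→AUD at 1.1162; arbitrage exists.

1.1162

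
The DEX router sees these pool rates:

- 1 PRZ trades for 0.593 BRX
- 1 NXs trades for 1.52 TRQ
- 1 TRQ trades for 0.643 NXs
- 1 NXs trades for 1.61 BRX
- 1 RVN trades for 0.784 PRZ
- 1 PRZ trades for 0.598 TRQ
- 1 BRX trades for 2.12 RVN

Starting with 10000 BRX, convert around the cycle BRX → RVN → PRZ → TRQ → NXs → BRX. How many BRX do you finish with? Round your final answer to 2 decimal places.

10289.40

10000 BRX × 2.12 = 21200 RVN
21200 RVN × 0.784 = 16620.8 PRZ
16620.8 PRZ × 0.598 = 9939.2384 TRQ
9939.2384 TRQ × 0.643 = 6390.9302912 NXs
6390.9302912 NXs × 1.61 = 10289.397768832 BRX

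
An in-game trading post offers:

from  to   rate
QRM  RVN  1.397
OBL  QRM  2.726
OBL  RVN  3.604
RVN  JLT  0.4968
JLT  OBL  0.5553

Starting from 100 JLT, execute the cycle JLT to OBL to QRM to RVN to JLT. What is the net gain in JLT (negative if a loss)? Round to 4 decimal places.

5.0586

100 JLT × 0.5553 = 55.53 OBL
55.53 OBL × 2.726 = 151.37478 QRM
151.37478 QRM × 1.397 = 211.47056766 RVN
211.47056766 RVN × 0.4968 = 105.058578013488 JLT
Net change: 105.058578013488 − 100 = 5.058578013488 JLT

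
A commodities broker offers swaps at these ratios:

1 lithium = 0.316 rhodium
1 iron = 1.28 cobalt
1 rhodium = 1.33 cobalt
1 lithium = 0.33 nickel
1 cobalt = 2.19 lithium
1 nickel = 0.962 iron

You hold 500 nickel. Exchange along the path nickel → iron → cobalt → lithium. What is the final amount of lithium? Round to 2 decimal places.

1348.34

500 nickel × 0.962 = 481 iron
481 iron × 1.28 = 615.68 cobalt
615.68 cobalt × 2.19 = 1348.3392 lithium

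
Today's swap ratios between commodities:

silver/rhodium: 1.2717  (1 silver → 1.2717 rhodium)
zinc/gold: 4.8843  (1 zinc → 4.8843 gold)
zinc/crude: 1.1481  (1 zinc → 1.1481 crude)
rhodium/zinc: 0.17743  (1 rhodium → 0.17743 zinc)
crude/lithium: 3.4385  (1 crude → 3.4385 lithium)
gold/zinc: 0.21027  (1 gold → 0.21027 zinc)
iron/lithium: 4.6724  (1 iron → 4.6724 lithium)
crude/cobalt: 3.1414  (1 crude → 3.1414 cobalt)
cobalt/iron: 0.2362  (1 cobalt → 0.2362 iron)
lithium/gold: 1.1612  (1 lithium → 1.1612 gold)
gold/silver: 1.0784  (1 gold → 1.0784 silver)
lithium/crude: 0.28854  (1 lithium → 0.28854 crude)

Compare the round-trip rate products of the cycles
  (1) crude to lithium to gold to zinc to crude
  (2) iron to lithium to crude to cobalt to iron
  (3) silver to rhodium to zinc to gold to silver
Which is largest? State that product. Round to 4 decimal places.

(1) 3.4385 × 1.1612 × 0.21027 × 1.1481 = 0.96390
(2) 4.6724 × 0.28854 × 3.1414 × 0.2362 = 1.00034
(3) 1.2717 × 0.17743 × 4.8843 × 1.0784 = 1.18849
Highest is cycle (3) at 1.1885 (>1, arbitrage).

1.1885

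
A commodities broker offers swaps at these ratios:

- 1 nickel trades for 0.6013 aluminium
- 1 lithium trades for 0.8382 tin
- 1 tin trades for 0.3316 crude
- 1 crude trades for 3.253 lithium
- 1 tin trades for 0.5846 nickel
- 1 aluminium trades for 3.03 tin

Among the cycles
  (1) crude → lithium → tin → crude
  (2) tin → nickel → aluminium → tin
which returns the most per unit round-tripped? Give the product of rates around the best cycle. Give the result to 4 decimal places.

(1) 3.253 × 0.8382 × 0.3316 = 0.90416
(2) 0.5846 × 0.6013 × 3.03 = 1.06511
Highest is cycle (2) at 1.0651 (>1, arbitrage).

1.0651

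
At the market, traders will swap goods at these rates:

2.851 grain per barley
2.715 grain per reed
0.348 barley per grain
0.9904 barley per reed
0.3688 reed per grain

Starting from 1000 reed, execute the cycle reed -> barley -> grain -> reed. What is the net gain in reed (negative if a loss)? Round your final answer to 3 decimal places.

1000 reed × 0.9904 = 990.4 barley
990.4 barley × 2.851 = 2823.6304 grain
2823.6304 grain × 0.3688 = 1041.35489152 reed
Net change: 1041.35489152 − 1000 = 41.35489152 reed

41.355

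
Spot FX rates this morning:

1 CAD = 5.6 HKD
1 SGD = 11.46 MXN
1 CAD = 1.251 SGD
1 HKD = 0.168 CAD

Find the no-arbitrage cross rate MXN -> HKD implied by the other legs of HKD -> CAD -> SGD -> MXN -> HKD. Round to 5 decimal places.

0.41519

Known legs of the cycle: 0.168 × 1.251 × 11.46 = 2.40852528
For no arbitrage the full-cycle product must be 1, so the missing rate is 1 / 2.40852528 ≈ 0.4151918.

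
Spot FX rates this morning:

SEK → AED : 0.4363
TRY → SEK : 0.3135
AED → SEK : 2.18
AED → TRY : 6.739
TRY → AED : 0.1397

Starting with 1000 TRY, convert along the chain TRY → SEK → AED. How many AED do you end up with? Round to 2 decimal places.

1000 TRY × 0.3135 = 313.5 SEK
313.5 SEK × 0.4363 = 136.78005 AED

136.78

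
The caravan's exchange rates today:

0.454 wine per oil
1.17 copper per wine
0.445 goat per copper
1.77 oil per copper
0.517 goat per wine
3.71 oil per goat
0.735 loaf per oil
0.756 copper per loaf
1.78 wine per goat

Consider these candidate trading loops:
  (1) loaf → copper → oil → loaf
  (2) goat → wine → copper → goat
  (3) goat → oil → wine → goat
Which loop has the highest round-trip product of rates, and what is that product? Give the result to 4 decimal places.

0.9835

(1) 0.756 × 1.77 × 0.735 = 0.98352
(2) 1.78 × 1.17 × 0.445 = 0.92676
(3) 3.71 × 0.454 × 0.517 = 0.87080
Highest is cycle (1) at 0.9835 (≤1, no arbitrage).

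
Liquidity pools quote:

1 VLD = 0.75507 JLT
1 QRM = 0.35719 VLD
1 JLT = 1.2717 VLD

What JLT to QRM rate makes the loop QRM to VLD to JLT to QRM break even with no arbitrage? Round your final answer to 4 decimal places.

3.7078

Known legs of the cycle: 0.35719 × 0.75507 = 0.2697034533
For no arbitrage the full-cycle product must be 1, so the missing rate is 1 / 0.2697034533 ≈ 3.707776.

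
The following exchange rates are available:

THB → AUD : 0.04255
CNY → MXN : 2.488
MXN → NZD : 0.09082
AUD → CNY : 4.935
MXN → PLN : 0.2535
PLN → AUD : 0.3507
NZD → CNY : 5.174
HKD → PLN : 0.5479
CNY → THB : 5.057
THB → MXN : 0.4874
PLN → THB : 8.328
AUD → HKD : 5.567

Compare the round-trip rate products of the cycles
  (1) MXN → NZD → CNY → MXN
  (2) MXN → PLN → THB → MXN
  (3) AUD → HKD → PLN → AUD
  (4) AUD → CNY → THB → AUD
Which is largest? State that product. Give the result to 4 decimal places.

1.1691

(1) 0.09082 × 5.174 × 2.488 = 1.16912
(2) 0.2535 × 8.328 × 0.4874 = 1.02897
(3) 5.567 × 0.5479 × 0.3507 = 1.06969
(4) 4.935 × 5.057 × 0.04255 = 1.06189
Highest is cycle (1) at 1.1691 (>1, arbitrage).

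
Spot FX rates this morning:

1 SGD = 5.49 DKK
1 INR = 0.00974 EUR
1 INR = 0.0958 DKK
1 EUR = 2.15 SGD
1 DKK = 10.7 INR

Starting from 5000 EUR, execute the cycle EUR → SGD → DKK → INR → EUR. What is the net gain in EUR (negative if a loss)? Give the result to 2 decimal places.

5000 EUR × 2.15 = 10750 SGD
10750 SGD × 5.49 = 59017.5 DKK
59017.5 DKK × 10.7 = 631487.25 INR
631487.25 INR × 0.00974 = 6150.685815 EUR
Net change: 6150.685815 − 5000 = 1150.685815 EUR

1150.69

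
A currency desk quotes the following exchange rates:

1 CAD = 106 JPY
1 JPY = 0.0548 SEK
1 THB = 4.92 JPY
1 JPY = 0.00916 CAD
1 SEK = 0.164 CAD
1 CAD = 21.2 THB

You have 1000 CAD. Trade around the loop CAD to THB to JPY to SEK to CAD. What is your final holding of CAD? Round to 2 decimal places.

1000 CAD × 21.2 = 21200 THB
21200 THB × 4.92 = 104304 JPY
104304 JPY × 0.0548 = 5715.8592 SEK
5715.8592 SEK × 0.164 = 937.4009088 CAD

937.40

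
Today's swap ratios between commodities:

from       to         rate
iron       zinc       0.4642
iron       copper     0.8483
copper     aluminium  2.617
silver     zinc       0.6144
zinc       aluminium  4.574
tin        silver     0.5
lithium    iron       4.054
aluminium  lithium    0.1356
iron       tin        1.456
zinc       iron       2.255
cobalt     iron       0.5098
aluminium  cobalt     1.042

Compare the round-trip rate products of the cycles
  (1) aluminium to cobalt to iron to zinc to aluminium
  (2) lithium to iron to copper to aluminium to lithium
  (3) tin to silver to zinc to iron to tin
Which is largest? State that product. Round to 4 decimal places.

(1) 1.042 × 0.5098 × 0.4642 × 4.574 = 1.12790
(2) 4.054 × 0.8483 × 2.617 × 0.1356 = 1.22038
(3) 0.5 × 0.6144 × 2.255 × 1.456 = 1.00862
Highest is cycle (2) at 1.2204 (>1, arbitrage).

1.2204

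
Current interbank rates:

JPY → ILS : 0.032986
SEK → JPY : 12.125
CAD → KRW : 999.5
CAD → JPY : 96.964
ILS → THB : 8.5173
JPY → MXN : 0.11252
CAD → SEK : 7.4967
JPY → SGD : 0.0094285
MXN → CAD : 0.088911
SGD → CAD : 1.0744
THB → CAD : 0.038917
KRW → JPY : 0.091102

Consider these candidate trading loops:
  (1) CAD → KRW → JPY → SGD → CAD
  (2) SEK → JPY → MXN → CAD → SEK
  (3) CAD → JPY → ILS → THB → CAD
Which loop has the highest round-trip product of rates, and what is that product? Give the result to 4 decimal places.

(1) 999.5 × 0.091102 × 0.0094285 × 1.0744 = 0.92240
(2) 12.125 × 0.11252 × 0.088911 × 7.4967 = 0.90936
(3) 96.964 × 0.032986 × 8.5173 × 0.038917 = 1.06018
Highest is cycle (3) at 1.0602 (>1, arbitrage).

1.0602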